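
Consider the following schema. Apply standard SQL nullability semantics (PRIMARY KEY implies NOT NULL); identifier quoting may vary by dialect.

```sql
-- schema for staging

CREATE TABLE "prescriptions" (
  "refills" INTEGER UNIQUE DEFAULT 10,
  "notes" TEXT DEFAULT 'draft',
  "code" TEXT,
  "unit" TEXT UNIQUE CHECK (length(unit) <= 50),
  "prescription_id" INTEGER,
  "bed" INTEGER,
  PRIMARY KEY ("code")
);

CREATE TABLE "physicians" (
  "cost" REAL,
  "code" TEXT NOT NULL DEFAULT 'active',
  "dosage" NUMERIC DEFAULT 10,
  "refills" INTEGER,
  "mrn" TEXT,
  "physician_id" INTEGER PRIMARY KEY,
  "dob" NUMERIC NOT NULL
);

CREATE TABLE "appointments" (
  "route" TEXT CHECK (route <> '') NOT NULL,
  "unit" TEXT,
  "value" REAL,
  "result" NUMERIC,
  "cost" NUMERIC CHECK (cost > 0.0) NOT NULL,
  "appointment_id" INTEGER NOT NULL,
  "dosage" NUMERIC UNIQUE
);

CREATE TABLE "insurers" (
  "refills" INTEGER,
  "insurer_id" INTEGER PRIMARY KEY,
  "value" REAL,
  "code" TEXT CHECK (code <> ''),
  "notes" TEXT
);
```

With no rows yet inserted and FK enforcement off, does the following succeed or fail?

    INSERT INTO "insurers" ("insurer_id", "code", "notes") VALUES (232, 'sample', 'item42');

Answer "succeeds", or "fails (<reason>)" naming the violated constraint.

NOT NULL columns: insurer_id is supplied.
CHECK constraints: 'sample' satisfies (code <> '').
No constraint is violated.

succeeds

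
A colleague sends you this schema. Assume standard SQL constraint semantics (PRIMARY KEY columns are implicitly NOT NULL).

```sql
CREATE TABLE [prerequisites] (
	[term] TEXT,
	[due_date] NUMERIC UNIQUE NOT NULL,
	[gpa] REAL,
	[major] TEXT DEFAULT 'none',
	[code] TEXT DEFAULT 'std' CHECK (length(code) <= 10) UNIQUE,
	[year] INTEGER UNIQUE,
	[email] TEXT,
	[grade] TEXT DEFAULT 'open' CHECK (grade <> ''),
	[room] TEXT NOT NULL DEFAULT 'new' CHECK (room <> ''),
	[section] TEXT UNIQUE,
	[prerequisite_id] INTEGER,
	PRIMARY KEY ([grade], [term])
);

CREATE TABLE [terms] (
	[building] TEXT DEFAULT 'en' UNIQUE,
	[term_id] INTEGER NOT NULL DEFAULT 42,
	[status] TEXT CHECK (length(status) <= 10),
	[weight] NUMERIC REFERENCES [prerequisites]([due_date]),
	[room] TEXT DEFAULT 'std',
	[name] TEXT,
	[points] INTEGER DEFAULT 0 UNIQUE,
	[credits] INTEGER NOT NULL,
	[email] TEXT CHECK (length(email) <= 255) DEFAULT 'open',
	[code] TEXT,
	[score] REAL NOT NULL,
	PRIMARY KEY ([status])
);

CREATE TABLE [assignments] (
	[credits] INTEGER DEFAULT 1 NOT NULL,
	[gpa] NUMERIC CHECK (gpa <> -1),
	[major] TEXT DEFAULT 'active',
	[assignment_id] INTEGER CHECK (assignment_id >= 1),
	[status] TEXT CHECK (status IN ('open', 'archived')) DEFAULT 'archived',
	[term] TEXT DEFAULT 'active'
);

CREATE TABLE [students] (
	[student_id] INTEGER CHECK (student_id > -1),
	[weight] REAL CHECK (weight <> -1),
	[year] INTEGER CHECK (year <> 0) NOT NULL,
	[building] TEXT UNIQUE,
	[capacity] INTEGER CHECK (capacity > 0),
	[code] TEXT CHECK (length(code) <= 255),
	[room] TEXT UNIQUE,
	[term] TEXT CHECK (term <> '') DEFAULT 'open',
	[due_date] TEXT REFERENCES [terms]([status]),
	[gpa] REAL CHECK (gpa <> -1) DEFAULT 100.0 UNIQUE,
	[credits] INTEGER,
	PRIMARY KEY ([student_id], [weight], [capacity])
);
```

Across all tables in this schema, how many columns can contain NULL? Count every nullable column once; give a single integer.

prerequisites: 7 nullable (gpa, major, code, year, email, section, prerequisite_id — PK (grade, term) and explicit NOT NULL columns excluded).
terms: 7 nullable (building, weight, room, name, points, email, code — PK (status) and explicit NOT NULL columns excluded).
assignments: 5 nullable (gpa, major, assignment_id, status, term — PK none and explicit NOT NULL columns excluded).
students: 7 nullable (building, code, room, term, due_date, gpa, credits — PK (student_id, weight, capacity) and explicit NOT NULL columns excluded).
Total: 7 + 7 + 5 + 7 = 26.

26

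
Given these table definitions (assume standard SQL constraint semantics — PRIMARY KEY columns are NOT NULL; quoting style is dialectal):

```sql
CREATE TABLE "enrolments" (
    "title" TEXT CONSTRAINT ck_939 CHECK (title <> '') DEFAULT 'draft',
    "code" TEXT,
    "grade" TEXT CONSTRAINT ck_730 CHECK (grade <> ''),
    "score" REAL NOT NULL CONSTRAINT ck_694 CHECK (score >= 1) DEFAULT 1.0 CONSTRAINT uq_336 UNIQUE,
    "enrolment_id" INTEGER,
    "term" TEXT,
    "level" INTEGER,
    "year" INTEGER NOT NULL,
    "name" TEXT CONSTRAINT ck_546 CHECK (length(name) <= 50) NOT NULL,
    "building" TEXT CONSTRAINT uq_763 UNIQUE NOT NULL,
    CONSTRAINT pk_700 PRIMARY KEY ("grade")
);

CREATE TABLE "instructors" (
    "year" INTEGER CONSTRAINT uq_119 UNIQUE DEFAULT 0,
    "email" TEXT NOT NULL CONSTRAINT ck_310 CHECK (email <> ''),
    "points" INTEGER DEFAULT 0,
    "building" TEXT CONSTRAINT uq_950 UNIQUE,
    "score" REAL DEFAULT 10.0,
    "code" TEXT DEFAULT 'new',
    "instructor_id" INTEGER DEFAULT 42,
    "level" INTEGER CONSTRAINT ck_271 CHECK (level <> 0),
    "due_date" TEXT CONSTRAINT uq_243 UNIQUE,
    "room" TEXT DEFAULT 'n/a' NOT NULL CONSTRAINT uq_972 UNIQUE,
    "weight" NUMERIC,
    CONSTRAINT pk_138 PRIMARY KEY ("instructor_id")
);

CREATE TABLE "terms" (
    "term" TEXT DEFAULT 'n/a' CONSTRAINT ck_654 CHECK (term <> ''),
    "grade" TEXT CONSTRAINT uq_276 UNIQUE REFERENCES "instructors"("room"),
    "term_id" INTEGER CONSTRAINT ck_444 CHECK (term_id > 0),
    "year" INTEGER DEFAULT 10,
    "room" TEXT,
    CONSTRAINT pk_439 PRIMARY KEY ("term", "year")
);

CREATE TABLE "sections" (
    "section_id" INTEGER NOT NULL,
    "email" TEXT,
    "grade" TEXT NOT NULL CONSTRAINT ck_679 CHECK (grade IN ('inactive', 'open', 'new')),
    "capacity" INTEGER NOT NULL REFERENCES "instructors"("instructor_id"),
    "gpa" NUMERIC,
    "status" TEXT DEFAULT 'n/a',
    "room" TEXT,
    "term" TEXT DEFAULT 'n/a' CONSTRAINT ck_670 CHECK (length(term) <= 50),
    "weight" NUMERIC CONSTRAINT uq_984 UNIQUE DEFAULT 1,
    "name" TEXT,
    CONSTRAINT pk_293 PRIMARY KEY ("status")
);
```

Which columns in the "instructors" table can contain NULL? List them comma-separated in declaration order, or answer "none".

- year: UNIQUE does not imply NOT NULL → nullable.
- email: declared NOT NULL → not nullable.
- points: DEFAULT only fills an omitted column; an explicit NULL is still allowed → nullable.
- building: UNIQUE does not imply NOT NULL → nullable.
- score: DEFAULT only fills an omitted column; an explicit NULL is still allowed → nullable.
- code: DEFAULT only fills an omitted column; an explicit NULL is still allowed → nullable.
- instructor_id: part of the PRIMARY KEY, which implies NOT NULL → not nullable.
- level: CHECK does not forbid NULL (a CHECK constraint passes when its expression is NULL) → nullable.
- due_date: UNIQUE does not imply NOT NULL → nullable.
- room: declared NOT NULL → not nullable.
- weight: no NOT NULL constraint applies → nullable.

year, points, building, score, code, level, due_date, weight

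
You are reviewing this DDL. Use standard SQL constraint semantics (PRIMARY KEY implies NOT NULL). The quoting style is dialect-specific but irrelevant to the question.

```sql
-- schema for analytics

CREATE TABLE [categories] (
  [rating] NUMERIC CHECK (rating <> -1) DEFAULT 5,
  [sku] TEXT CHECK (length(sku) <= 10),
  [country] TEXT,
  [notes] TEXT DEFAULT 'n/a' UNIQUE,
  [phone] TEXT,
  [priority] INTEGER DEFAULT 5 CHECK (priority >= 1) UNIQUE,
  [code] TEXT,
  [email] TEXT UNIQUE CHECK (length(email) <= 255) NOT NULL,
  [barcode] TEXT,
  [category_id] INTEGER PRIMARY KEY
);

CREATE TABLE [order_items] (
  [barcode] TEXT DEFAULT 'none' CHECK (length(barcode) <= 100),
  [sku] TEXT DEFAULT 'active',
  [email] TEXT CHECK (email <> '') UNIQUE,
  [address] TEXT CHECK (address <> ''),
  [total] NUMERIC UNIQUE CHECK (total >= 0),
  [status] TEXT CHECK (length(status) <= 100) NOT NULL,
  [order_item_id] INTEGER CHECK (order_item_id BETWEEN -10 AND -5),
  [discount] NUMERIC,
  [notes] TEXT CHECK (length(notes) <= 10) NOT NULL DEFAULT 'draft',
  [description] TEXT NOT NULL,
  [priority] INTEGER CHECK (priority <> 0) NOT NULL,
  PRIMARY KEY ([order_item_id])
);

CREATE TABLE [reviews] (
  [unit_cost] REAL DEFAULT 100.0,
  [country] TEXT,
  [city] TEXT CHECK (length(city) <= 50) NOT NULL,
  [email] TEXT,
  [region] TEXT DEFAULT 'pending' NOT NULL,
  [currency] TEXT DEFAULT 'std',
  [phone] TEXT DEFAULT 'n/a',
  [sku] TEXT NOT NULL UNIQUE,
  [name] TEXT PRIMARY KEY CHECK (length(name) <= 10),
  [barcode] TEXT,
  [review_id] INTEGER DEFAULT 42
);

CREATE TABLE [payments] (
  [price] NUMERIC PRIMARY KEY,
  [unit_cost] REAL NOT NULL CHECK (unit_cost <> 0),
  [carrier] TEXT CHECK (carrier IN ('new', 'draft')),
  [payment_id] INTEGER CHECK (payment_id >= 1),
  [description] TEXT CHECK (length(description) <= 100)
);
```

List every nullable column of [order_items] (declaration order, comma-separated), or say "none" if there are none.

- barcode: CHECK does not forbid NULL (a CHECK constraint passes when its expression is NULL) → nullable.
- sku: DEFAULT only fills an omitted column; an explicit NULL is still allowed → nullable.
- email: CHECK does not forbid NULL (a CHECK constraint passes when its expression is NULL) → nullable.
- address: CHECK does not forbid NULL (a CHECK constraint passes when its expression is NULL) → nullable.
- total: CHECK does not forbid NULL (a CHECK constraint passes when its expression is NULL) → nullable.
- status: declared NOT NULL → not nullable.
- order_item_id: part of the PRIMARY KEY, which implies NOT NULL → not nullable.
- discount: no NOT NULL constraint applies → nullable.
- notes: declared NOT NULL → not nullable.
- description: declared NOT NULL → not nullable.
- priority: declared NOT NULL → not nullable.

barcode, sku, email, address, total, discount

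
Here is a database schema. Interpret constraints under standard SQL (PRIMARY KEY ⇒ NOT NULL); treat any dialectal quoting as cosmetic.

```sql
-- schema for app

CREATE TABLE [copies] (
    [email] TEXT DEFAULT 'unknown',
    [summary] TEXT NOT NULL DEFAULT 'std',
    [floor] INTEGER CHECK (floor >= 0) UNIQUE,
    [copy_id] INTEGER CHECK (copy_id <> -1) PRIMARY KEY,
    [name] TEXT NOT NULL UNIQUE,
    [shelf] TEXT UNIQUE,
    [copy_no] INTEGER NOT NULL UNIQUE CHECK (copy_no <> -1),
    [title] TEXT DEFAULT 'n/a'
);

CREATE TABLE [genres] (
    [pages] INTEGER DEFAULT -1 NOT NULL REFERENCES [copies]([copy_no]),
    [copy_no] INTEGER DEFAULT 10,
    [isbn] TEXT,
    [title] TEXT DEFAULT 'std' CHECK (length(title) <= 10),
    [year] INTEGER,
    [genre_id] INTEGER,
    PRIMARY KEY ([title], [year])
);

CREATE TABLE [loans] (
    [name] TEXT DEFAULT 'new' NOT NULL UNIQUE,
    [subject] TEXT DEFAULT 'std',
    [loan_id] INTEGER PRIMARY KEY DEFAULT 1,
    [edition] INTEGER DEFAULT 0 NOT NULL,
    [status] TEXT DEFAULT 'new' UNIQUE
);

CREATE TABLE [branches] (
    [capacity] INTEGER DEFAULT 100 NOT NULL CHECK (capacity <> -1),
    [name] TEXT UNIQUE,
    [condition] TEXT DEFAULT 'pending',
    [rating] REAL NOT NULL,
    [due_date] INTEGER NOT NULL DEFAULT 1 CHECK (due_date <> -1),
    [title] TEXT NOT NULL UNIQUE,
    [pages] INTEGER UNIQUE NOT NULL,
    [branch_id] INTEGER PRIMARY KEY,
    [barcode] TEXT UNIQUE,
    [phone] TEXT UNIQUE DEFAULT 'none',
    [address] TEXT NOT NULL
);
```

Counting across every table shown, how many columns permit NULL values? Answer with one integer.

13

copies: 4 nullable (email, floor, shelf, title — PK (copy_id) and explicit NOT NULL columns excluded).
genres: 3 nullable (copy_no, isbn, genre_id — PK (title, year) and explicit NOT NULL columns excluded).
loans: 2 nullable (subject, status — PK (loan_id) and explicit NOT NULL columns excluded).
branches: 4 nullable (name, condition, barcode, phone — PK (branch_id) and explicit NOT NULL columns excluded).
Total: 4 + 3 + 2 + 4 = 13.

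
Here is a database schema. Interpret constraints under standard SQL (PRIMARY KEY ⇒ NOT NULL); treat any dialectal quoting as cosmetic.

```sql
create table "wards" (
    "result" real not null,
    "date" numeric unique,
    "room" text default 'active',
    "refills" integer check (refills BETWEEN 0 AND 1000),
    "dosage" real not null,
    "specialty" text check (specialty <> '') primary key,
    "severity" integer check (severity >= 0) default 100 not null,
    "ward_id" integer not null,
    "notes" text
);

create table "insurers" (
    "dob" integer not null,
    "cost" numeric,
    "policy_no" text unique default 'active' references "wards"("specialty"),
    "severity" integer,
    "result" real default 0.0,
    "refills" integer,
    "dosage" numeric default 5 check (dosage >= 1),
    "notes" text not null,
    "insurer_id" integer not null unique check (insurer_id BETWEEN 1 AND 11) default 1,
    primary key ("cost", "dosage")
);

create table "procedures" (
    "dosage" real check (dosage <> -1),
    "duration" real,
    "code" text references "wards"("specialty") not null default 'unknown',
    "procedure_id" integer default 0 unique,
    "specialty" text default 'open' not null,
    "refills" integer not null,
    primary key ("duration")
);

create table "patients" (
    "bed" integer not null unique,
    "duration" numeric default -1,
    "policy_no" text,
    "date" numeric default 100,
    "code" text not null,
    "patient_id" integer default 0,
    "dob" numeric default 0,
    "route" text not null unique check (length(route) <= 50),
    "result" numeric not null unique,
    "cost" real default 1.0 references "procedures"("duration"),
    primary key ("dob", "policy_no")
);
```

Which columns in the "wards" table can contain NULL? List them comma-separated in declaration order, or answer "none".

date, room, refills, notes

- result: declared NOT NULL → not nullable.
- date: UNIQUE does not imply NOT NULL → nullable.
- room: DEFAULT only fills an omitted column; an explicit NULL is still allowed → nullable.
- refills: CHECK does not forbid NULL (a CHECK constraint passes when its expression is NULL) → nullable.
- dosage: declared NOT NULL → not nullable.
- specialty: part of the PRIMARY KEY, which implies NOT NULL → not nullable.
- severity: declared NOT NULL → not nullable.
- ward_id: declared NOT NULL → not nullable.
- notes: no NOT NULL constraint applies → nullable.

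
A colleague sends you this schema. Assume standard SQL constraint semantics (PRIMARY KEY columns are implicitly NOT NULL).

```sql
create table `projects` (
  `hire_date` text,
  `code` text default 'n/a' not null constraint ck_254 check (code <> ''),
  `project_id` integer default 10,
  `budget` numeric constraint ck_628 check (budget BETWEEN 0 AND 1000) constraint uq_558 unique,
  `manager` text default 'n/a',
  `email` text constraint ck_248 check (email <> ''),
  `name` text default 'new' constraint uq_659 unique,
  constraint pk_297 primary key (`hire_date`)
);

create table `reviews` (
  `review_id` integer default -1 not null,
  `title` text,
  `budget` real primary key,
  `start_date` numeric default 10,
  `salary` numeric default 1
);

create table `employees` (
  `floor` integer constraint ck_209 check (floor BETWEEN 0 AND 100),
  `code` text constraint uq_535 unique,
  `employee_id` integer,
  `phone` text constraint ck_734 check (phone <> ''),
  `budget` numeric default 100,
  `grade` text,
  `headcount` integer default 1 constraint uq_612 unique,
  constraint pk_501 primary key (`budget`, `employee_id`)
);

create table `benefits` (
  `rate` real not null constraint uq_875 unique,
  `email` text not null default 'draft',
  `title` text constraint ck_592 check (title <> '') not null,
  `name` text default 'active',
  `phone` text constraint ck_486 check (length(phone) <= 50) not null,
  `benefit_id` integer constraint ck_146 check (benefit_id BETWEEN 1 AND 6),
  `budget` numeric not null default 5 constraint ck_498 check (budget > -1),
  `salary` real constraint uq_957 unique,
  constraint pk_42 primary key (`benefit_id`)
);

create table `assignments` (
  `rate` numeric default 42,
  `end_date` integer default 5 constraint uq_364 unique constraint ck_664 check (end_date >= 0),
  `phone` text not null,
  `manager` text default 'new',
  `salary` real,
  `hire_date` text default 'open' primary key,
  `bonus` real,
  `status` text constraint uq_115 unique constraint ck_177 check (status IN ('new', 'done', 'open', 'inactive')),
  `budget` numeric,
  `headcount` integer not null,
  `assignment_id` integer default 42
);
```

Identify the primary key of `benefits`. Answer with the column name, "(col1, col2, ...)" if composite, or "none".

benefit_id

benefit_id is declared PRIMARY KEY as a table-level PRIMARY KEY clause.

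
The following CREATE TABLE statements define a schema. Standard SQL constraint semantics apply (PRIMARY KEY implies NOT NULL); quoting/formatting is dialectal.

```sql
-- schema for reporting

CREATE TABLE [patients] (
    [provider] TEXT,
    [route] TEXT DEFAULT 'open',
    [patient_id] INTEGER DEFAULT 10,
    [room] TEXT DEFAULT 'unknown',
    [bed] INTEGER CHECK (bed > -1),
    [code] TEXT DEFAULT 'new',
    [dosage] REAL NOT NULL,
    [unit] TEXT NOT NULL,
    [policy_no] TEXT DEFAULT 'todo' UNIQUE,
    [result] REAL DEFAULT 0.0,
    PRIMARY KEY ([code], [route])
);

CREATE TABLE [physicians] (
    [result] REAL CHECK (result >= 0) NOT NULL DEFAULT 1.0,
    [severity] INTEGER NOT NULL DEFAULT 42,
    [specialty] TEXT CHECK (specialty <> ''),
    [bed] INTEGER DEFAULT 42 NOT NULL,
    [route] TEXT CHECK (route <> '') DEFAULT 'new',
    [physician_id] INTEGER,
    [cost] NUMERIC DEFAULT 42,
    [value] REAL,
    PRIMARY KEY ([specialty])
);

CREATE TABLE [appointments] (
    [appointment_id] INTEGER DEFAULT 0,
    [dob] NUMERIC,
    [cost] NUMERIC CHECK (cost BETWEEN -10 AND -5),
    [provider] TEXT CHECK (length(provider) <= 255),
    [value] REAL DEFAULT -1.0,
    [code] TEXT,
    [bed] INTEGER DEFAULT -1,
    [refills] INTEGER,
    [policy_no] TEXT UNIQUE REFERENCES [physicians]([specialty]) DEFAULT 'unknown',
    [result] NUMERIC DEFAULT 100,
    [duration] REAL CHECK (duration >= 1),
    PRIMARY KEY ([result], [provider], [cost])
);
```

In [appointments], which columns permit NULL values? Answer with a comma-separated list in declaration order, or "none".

- appointment_id: DEFAULT only fills an omitted column; an explicit NULL is still allowed → nullable.
- dob: no NOT NULL constraint applies → nullable.
- cost: part of the PRIMARY KEY, which implies NOT NULL → not nullable.
- provider: part of the PRIMARY KEY, which implies NOT NULL → not nullable.
- value: DEFAULT only fills an omitted column; an explicit NULL is still allowed → nullable.
- code: no NOT NULL constraint applies → nullable.
- bed: DEFAULT only fills an omitted column; an explicit NULL is still allowed → nullable.
- refills: no NOT NULL constraint applies → nullable.
- policy_no: a foreign key column may be NULL unless separately constrained → nullable.
- result: part of the PRIMARY KEY, which implies NOT NULL → not nullable.
- duration: CHECK does not forbid NULL (a CHECK constraint passes when its expression is NULL) → nullable.

appointment_id, dob, value, code, bed, refills, policy_no, duration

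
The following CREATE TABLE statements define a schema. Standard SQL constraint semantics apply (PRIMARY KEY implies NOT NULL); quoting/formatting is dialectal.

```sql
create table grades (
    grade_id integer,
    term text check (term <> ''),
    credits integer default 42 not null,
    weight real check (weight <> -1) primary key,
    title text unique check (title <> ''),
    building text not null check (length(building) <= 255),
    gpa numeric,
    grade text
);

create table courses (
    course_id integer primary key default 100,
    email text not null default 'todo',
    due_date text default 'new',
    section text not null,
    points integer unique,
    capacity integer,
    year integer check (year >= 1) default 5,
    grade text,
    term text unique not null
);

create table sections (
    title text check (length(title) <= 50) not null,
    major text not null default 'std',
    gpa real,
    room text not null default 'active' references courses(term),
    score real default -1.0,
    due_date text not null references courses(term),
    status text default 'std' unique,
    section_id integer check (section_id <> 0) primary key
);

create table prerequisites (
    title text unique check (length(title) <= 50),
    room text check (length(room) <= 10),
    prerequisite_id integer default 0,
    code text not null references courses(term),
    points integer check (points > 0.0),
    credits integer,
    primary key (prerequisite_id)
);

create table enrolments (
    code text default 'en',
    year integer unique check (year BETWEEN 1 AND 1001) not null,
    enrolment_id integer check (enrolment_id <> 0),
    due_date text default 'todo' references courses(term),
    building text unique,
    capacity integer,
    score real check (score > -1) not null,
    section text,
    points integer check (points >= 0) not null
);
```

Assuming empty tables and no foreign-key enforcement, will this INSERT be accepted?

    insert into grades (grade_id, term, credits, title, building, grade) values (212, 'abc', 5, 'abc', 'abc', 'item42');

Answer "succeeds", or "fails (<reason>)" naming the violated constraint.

fails (NOT NULL on weight)

weight is omitted from the column list and has no DEFAULT, so it would receive NULL.
But weight is part of the PRIMARY KEY (implied NOT NULL).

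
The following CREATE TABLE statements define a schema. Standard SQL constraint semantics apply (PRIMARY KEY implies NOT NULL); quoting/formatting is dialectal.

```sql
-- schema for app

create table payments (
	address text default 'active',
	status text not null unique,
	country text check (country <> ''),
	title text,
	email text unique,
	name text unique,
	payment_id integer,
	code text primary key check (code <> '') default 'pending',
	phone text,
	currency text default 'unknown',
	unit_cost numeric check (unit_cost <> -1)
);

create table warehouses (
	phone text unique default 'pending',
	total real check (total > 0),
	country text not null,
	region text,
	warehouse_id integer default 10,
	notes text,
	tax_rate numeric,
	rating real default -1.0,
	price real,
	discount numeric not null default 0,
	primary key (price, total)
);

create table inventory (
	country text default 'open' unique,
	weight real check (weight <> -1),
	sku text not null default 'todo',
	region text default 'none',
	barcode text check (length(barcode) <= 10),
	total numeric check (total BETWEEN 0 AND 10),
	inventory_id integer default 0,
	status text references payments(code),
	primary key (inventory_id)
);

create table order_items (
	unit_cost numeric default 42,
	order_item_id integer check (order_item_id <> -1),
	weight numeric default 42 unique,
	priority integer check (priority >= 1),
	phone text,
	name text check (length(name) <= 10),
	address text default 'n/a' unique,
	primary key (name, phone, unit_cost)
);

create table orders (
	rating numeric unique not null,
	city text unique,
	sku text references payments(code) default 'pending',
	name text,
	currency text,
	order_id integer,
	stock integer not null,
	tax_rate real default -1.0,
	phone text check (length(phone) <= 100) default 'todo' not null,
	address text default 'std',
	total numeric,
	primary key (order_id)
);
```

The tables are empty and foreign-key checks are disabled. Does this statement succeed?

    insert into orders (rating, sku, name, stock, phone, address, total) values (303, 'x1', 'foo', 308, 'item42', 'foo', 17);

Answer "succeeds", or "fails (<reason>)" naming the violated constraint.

fails (NOT NULL on order_id)

order_id is omitted from the column list and has no DEFAULT, so it would receive NULL.
But order_id is part of the PRIMARY KEY (implied NOT NULL).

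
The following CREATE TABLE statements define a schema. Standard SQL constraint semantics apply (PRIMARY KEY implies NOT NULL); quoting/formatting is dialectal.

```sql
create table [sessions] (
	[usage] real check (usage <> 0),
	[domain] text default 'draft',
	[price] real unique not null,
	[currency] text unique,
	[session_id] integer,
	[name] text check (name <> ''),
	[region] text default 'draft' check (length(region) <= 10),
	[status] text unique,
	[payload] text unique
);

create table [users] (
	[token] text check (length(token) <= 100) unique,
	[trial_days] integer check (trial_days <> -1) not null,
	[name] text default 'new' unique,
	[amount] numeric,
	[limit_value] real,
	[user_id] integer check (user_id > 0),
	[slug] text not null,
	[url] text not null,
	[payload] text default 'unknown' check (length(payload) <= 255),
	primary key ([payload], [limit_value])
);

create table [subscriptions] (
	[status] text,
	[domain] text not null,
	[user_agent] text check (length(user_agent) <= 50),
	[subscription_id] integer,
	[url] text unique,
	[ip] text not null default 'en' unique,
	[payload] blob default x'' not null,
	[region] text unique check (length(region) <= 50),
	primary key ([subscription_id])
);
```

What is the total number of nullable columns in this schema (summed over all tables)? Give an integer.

16

sessions: 8 nullable (usage, domain, currency, session_id, name, region, status, payload — PK none and explicit NOT NULL columns excluded).
users: 4 nullable (token, name, amount, user_id — PK (payload, limit_value) and explicit NOT NULL columns excluded).
subscriptions: 4 nullable (status, user_agent, url, region — PK (subscription_id) and explicit NOT NULL columns excluded).
Total: 8 + 4 + 4 = 16.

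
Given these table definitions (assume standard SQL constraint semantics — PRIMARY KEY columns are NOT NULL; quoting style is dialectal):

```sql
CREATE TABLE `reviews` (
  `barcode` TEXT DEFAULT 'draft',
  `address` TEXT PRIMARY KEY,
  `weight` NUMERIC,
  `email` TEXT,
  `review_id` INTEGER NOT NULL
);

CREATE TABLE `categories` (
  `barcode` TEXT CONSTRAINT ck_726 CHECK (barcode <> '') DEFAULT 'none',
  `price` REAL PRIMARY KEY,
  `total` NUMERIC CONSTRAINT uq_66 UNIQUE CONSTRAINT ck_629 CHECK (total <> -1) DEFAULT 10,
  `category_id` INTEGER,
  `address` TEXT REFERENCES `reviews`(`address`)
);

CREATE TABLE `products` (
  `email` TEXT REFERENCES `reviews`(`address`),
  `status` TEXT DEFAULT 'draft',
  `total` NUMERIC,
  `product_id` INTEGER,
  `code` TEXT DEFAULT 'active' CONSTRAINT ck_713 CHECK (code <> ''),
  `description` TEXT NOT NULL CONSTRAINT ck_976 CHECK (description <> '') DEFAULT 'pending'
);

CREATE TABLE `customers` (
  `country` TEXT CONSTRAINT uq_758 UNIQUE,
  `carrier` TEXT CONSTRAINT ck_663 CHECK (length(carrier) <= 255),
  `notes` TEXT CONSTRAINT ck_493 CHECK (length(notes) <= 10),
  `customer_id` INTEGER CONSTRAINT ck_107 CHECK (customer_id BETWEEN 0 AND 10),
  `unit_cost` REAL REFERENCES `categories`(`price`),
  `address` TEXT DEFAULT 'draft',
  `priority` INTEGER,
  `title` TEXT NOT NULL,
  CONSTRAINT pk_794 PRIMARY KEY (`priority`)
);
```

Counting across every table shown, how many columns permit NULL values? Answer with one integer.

18

reviews: 3 nullable (barcode, weight, email — PK (address) and explicit NOT NULL columns excluded).
categories: 4 nullable (barcode, total, category_id, address — PK (price) and explicit NOT NULL columns excluded).
products: 5 nullable (email, status, total, product_id, code — PK none and explicit NOT NULL columns excluded).
customers: 6 nullable (country, carrier, notes, customer_id, unit_cost, address — PK (priority) and explicit NOT NULL columns excluded).
Total: 3 + 4 + 5 + 6 = 18.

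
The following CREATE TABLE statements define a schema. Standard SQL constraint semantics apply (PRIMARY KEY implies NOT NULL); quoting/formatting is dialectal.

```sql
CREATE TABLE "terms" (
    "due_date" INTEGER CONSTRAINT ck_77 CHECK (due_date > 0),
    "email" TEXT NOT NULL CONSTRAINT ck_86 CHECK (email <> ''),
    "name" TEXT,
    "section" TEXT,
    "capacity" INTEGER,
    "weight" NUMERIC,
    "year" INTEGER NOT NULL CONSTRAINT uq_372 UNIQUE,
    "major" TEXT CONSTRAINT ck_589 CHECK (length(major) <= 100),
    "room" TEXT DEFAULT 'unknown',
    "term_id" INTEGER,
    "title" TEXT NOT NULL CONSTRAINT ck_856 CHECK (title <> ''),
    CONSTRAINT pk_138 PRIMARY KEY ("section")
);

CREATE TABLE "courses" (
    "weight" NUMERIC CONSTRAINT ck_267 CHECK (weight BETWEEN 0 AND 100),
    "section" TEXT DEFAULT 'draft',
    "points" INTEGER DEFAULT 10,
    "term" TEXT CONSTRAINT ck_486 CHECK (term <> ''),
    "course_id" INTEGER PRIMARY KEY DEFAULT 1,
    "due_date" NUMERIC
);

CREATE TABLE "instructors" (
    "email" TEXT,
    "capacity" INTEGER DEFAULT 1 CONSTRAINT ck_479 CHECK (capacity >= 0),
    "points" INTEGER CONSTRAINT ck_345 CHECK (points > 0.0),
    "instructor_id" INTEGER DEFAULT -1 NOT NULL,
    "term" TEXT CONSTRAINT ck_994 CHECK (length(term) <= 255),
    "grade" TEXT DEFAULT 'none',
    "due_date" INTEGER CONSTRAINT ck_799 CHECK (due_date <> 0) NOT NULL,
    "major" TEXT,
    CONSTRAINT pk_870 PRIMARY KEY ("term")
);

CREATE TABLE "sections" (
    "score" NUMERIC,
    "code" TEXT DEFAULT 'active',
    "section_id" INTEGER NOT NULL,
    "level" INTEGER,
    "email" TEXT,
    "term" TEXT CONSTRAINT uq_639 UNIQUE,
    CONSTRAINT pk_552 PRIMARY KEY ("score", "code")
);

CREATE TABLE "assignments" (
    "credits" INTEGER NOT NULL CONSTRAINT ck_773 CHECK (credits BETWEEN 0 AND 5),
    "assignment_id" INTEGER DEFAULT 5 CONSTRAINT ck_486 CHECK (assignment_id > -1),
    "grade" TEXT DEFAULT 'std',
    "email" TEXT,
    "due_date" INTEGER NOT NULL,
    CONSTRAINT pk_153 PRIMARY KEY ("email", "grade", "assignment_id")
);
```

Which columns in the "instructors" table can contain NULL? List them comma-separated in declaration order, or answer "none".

- email: no NOT NULL constraint applies → nullable.
- capacity: CHECK does not forbid NULL (a CHECK constraint passes when its expression is NULL) → nullable.
- points: CHECK does not forbid NULL (a CHECK constraint passes when its expression is NULL) → nullable.
- instructor_id: declared NOT NULL → not nullable.
- term: part of the PRIMARY KEY, which implies NOT NULL → not nullable.
- grade: DEFAULT only fills an omitted column; an explicit NULL is still allowed → nullable.
- due_date: declared NOT NULL → not nullable.
- major: no NOT NULL constraint applies → nullable.

email, capacity, points, grade, major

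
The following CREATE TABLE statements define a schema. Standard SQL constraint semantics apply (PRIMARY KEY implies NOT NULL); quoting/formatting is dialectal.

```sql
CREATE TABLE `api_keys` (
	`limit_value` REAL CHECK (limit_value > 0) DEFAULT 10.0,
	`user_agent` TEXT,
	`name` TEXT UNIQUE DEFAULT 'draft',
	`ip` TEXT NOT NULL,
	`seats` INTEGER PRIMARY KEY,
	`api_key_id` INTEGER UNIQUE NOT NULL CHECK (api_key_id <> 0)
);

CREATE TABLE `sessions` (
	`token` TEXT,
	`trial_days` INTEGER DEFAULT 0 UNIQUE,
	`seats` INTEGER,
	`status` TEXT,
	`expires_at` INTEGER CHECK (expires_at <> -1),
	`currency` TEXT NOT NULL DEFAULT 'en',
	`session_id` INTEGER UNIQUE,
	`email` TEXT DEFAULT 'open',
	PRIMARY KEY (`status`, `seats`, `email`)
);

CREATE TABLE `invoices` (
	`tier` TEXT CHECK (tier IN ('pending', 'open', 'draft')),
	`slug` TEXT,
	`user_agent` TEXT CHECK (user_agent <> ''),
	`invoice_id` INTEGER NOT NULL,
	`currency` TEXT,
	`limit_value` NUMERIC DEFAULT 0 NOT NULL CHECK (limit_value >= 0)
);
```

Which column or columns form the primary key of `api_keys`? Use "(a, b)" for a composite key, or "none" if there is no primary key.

seats

seats is declared PRIMARY KEY inline on the column.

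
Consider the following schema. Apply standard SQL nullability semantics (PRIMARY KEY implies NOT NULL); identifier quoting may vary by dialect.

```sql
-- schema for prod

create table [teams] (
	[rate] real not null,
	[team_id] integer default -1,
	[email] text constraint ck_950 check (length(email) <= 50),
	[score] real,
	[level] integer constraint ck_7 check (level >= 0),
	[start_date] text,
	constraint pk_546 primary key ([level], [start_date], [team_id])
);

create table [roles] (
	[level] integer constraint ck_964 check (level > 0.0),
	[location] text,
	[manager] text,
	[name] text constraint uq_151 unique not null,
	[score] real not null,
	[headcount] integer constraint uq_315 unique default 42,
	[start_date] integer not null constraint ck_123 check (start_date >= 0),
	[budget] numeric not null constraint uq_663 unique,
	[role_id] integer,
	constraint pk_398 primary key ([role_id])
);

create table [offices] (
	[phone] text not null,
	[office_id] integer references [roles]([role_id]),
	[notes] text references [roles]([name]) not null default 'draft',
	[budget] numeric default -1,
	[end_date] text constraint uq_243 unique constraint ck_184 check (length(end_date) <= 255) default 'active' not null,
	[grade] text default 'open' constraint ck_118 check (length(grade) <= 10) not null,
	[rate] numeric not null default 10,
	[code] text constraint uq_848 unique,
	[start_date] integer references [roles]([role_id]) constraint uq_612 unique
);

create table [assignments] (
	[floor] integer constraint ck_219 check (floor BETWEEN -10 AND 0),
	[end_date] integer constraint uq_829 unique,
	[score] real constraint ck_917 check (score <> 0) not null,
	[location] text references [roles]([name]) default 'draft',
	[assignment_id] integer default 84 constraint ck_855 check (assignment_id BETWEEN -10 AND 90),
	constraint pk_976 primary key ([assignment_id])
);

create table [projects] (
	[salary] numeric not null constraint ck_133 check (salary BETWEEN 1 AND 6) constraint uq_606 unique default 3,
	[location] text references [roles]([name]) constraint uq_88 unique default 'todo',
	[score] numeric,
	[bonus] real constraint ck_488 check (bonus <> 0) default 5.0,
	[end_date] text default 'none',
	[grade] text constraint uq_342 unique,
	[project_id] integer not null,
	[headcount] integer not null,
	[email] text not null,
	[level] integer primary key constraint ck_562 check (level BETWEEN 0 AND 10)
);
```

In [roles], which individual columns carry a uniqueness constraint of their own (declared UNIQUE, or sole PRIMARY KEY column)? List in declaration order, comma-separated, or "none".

name, headcount, budget, role_id

- level: no UNIQUE or single-column PK constraint.
- location: no UNIQUE or single-column PK constraint.
- manager: no UNIQUE or single-column PK constraint.
- name: declared UNIQUE → unique.
- score: no UNIQUE or single-column PK constraint.
- headcount: declared UNIQUE → unique.
- start_date: no UNIQUE or single-column PK constraint.
- budget: declared UNIQUE → unique.
- role_id: single-column PRIMARY KEY → unique.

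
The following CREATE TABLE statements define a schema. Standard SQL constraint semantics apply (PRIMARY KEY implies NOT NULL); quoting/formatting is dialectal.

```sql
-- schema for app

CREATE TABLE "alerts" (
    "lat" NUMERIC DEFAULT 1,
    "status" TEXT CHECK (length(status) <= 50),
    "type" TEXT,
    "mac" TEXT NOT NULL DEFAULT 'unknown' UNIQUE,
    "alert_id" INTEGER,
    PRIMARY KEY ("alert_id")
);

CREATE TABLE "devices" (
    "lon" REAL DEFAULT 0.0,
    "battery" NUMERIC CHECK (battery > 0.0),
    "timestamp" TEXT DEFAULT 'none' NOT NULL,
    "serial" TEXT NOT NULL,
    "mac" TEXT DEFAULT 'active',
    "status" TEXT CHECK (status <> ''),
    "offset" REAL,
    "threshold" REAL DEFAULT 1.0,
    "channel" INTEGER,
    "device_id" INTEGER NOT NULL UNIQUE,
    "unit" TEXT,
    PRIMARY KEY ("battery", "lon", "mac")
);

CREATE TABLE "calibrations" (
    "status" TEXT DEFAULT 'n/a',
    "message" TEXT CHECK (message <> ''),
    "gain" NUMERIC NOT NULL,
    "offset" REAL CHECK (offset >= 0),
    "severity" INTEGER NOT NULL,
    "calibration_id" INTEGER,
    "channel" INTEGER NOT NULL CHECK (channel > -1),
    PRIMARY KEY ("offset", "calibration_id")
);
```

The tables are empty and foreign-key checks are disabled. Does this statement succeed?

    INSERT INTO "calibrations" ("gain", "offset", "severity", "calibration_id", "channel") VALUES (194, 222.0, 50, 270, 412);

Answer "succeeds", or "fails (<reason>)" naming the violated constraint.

succeeds

NOT NULL columns: calibration_id is supplied; channel is supplied; gain is supplied; offset is supplied; severity is supplied.
CHECK constraints: 222.0 satisfies (offset >= 0); 412 satisfies (channel > -1).
No constraint is violated.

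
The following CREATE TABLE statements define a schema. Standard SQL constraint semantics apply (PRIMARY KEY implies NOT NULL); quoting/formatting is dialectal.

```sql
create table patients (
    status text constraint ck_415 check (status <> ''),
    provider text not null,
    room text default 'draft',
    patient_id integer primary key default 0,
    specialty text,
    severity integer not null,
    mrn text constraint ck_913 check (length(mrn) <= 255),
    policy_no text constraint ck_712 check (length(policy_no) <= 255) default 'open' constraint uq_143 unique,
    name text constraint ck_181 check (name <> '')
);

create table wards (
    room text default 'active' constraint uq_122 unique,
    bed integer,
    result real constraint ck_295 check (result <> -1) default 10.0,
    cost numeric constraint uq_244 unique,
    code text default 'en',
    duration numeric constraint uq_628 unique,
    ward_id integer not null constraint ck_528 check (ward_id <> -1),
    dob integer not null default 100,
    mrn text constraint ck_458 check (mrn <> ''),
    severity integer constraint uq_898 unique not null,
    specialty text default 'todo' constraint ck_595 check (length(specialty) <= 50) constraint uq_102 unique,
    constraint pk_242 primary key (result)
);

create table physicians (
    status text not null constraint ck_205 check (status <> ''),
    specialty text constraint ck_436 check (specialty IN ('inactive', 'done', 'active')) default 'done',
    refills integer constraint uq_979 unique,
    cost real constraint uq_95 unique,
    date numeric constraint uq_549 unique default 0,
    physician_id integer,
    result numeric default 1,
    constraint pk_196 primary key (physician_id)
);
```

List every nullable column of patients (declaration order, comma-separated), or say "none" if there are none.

status, room, specialty, mrn, policy_no, name

- status: CHECK does not forbid NULL (a CHECK constraint passes when its expression is NULL) → nullable.
- provider: declared NOT NULL → not nullable.
- room: DEFAULT only fills an omitted column; an explicit NULL is still allowed → nullable.
- patient_id: part of the PRIMARY KEY, which implies NOT NULL → not nullable.
- specialty: no NOT NULL constraint applies → nullable.
- severity: declared NOT NULL → not nullable.
- mrn: CHECK does not forbid NULL (a CHECK constraint passes when its expression is NULL) → nullable.
- policy_no: CHECK does not forbid NULL (a CHECK constraint passes when its expression is NULL) → nullable.
- name: CHECK does not forbid NULL (a CHECK constraint passes when its expression is NULL) → nullable.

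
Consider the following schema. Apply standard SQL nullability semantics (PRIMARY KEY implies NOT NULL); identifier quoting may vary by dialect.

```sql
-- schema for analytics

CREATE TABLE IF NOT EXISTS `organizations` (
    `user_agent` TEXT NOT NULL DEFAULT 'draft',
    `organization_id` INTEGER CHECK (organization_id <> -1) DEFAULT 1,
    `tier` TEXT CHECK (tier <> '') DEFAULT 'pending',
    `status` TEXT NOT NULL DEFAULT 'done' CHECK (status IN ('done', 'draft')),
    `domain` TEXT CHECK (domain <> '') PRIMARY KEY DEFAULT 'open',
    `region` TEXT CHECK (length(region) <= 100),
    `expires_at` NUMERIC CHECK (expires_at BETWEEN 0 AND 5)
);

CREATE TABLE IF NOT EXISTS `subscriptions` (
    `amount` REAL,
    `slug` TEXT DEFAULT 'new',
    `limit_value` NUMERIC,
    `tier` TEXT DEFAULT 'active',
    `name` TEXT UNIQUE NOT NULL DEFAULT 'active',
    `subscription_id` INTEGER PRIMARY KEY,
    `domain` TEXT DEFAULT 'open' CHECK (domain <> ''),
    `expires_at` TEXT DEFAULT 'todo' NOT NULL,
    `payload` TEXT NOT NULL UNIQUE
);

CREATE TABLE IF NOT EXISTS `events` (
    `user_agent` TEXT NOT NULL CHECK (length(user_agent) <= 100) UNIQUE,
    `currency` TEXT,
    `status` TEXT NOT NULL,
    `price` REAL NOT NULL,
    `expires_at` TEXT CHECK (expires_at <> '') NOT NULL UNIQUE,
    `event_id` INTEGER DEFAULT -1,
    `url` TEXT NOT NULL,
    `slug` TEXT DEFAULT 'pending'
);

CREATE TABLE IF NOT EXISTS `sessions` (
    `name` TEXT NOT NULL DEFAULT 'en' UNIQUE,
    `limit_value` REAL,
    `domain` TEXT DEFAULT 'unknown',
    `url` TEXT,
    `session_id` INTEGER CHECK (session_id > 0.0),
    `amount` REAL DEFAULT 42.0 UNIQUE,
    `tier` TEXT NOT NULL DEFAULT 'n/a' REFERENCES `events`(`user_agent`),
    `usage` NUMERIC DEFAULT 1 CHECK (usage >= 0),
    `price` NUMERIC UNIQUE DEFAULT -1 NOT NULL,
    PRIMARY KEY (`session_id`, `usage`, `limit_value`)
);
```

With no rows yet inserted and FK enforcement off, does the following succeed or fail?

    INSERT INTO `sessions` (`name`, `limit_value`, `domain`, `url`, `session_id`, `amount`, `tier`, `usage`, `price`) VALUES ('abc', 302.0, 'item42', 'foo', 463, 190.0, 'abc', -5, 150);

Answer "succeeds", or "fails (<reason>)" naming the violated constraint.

fails (CHECK on usage)

The value -5 for usage violates CHECK (usage >= 0).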